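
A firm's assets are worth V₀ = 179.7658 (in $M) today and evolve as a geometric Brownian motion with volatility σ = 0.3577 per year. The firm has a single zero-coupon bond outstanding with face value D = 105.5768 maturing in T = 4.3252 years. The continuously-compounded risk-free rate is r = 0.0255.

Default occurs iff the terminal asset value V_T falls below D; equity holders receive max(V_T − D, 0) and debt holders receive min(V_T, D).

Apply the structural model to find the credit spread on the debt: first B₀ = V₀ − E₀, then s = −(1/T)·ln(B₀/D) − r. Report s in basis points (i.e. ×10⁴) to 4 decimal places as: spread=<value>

spread=257.9205

Work the structural quantities from V₀ = 179.7658 against face 105.5768:
d₁ = [ln(V₀/D) + (r + σ²/2)T] / (σ√T)
   = [ln(179.7658/105.5768) + (0.0255 + 0.5·0.3577²)·4.3252] / (0.3577·√4.3252)
   = [0.532216 + 0.386996] / 0.743913 = 1.235645
d₂ = d₁ − σ√T = 1.235645 − 0.743913 = 0.491732
N(d₁) = 0.891705,  N(d₂) = 0.688546,  e^(−rT) = 0.895572
E₀ = V₀·N(d₁) − D·e^(−rT)·N(d₂)
   = 179.7658·0.891705 − 105.5768·0.895572·0.688546 = 95.194898
B₀ = V₀ − E₀ = 179.7658 − 95.194898 = 84.570902
spread = −(1/T)·ln(B₀/D) − r = −(1/4.3252)·ln(84.570902/105.5768) − 0.0255 = 0.02579205
in basis points: 0.02579205 × 10⁴ = 257.9205 bp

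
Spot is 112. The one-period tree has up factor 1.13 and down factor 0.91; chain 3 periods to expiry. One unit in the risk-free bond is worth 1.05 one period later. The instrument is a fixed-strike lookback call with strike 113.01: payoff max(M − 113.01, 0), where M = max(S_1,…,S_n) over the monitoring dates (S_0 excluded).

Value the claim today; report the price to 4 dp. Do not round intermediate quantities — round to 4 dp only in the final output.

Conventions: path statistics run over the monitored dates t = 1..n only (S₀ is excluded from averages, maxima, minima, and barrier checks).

price = 20.1347

Under the martingale measure an up-move has probability p* = 0.6364; value the claim as the probability-weighted average of per-path payoffs, discounted 3 periods at R = 1.05.
Enumerate all 2^3 = 8 price paths (U = up ×1.13, D = down ×0.91); each path with k up-moves has probability p*^k·(1−p*)^(3−k).
DDD: M=101.9200, payoff=0.0000, prob=0.048084
UDD: M=126.5600, payoff=13.5500, prob=0.084147
DUD: M=115.1696, payoff=2.1596, prob=0.084147
UUD: M=143.0128, payoff=30.0028, prob=0.147258
DDU: M=104.8043, payoff=0.0000, prob=0.084147
UDU: M=130.1416, payoff=17.1316, prob=0.147258
DUU: M=130.1416, payoff=17.1316, prob=0.147258
UUU: M=161.6045, payoff=48.5945, prob=0.257701
Price = Σ prob·payoff / R^3 = 23.308438 / 1.157625 = 20.1347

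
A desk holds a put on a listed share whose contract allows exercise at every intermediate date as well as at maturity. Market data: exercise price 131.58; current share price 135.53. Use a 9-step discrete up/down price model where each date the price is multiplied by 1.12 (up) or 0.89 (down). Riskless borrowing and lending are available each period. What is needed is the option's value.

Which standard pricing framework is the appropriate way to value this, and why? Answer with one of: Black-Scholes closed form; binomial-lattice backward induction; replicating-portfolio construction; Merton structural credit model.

Key observation: the defining feature is the embedded early-exercise option across 9 discrete dates on the spot-135.53 tree; pricing the strike-131.58 put means working backward with an exercise test at every node.

framework: binomial-lattice backward induction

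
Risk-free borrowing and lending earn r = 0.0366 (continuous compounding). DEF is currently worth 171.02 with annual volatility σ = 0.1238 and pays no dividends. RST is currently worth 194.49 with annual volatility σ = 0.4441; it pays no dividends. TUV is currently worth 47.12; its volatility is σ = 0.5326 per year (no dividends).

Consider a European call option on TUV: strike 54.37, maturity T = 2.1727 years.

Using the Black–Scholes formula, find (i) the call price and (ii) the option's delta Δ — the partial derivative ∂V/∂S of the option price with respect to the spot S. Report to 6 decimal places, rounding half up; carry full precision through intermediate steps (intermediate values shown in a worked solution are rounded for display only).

σ√T = 0.5326·√2.1727 = 0.785057
d₁ = (ln(S/K) + (r+σ²/2)T) / (σ√T) = (ln(47.12/54.37) + (0.0366+0.5326²/2)·2.1727) / 0.785057 = (-0.143115 + 0.387678) / 0.785057 = 0.311523
d₂ = d₁ − σ√T = 0.311523 − 0.785057 = -0.473534
e^{−rT} = 0.923559
N(d₁) = 0.622298,  N(d₂) = 0.317916
Call price V = S·N(d₁) − K·e^{−rT}·N(d₂) = 29.322696 − 15.963802 = 13.358893
Δ = N(d₁) = 0.622298

price = 13.358893
Δ = 0.622298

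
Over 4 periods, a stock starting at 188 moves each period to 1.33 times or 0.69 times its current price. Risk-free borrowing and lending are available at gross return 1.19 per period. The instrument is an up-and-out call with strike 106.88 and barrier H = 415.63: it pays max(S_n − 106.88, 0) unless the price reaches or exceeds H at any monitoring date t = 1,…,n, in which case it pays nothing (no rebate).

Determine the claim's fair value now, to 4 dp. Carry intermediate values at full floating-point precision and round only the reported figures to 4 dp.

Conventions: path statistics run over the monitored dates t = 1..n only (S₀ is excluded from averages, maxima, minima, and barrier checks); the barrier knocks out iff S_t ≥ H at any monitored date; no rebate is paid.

price = 35.4403

No-arbitrage gives p* = (R−d)/(u−d) = 0.7812: enumerate every path, weight its payoff by its p*-probability, and discount by R^4.
Enumerate all 2^4 = 16 price paths (U = up ×1.33, D = down ×0.69); each path with k up-moves has probability p*^k·(1−p*)^(4−k).
DDDD: M=129.7200, payoff=0.0000, prob=0.002290
UDDD: M=250.0400, payoff=0.0000, prob=0.008178
DUDD: M=172.5276, payoff=0.0000, prob=0.008178
UUDD: M=332.5532, payoff=51.4486, prob=0.029206
DDUD: M=129.7200, payoff=0.0000, prob=0.008178
UDUD: M=250.0400, payoff=51.4486, prob=0.029206
DUUD: M=229.4617, payoff=51.4486, prob=0.029206
UUUD: M=442.2958, payoff=0.0000, prob=0.104308
DDDU: M=129.7200, payoff=0.0000, prob=0.008178
UDDU: M=250.0400, payoff=51.4486, prob=0.029206
DUDU: M=172.5276, payoff=51.4486, prob=0.029206
UUDU: M=332.5532, payoff=198.3041, prob=0.104308
DDUU: M=158.3286, payoff=51.4486, prob=0.029206
UDUU: M=305.1841, payoff=198.3041, prob=0.104308
DUUU: M=305.1841, payoff=198.3041, prob=0.104308
UUUU: M=588.2534, payoff=0.0000, prob=0.372529
Price = Σ prob·payoff / R^4 = 71.069908 / 2.005339 = 35.4403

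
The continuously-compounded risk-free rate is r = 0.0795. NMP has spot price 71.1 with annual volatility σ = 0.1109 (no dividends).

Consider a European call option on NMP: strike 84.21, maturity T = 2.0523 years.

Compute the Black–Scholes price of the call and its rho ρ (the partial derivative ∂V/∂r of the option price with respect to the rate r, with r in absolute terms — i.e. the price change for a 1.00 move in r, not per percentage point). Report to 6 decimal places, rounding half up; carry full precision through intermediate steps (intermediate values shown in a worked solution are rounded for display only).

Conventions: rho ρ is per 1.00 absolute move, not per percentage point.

price = 4.302281
ρ = 66.529713

σ√T = 0.1109·√2.0523 = 0.158874
d₁ = (ln(S/K) + (r+σ²/2)T) / (σ√T) = (ln(71.1/84.21) + (0.0795+0.1109²/2)·2.0523) / 0.158874 = (-0.169226 + 0.175778) / 0.158874 = 0.041240
d₂ = d₁ − σ√T = 0.041240 − 0.158874 = -0.117634
e^{−rT} = 0.849457
N(d₁) = 0.516448,  N(d₂) = 0.453179
Call price V = S·N(d₁) − K·e^{−rT}·N(d₂) = 36.719429 − 32.417148 = 4.302281
ρ = K·T·e^{−rT}·N(d₂) = 66.529713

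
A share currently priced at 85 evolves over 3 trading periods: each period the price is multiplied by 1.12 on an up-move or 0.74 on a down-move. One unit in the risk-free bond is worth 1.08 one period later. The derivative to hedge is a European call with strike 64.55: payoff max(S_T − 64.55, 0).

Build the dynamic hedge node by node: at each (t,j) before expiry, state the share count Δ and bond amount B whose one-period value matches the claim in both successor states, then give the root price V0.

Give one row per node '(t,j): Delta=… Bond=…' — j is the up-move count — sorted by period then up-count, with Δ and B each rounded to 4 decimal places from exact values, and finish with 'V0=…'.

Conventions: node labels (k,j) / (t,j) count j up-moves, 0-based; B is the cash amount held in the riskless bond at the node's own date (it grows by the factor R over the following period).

Risk-neutral probability p* = (R−d)/(u−d) = (1.08−0.74)/(1.12−0.74) = 0.8947.
Payoffs at expiry: V(3,0)=0.0000, V(3,1)=0.0000, V(3,2)=14.3518, V(3,3)=54.8689
Node (2,0) S=46.5460: V=(p*·0.0000+(1−p*)·0.0000)/1.08=0.0000; Δ=(0.0000−0.0000)/(52.1315−34.4440)=0.0000; B=V−Δ·S=0.0000
Node (2,1) S=70.4480: V=(p*·14.3518+(1−p*)·0.0000)/1.08=11.8899; Δ=(14.3518−0.0000)/(78.9018−52.1315)=0.5361; B=V−Δ·S=-25.8779
Node (2,2) S=106.6240: V=(p*·54.8689+(1−p*)·14.3518)/1.08=46.8555; Δ=(54.8689−14.3518)/(119.4189−78.9018)=1.0000; B=V−Δ·S=-59.7685
Node (1,0) S=62.9000: V=(p*·11.8899+(1−p*)·0.0000)/1.08=9.8503; Δ=(11.8899−0.0000)/(70.4480−46.5460)=0.4974; B=V−Δ·S=-21.4388
Node (1,1) S=95.2000: V=(p*·46.8555+(1−p*)·11.8899)/1.08=39.9767; Δ=(46.8555−11.8899)/(106.6240−70.4480)=0.9665; B=V−Δ·S=-52.0380
Node (0,0) S=85.0000: V=(p*·39.9767+(1−p*)·9.8503)/1.08=34.0792; Δ=(39.9767−9.8503)/(95.2000−62.9000)=0.9327; B=V−Δ·S=-45.2010
Verification: the root portfolio costs Δ(0,0)·S0 + B(0,0) = 34.0792, matching V0.

(0,0): Delta=0.9327 Bond=-45.2010
(1,0): Delta=0.4974 Bond=-21.4388
(1,1): Delta=0.9665 Bond=-52.0380
(2,0): Delta=0.0000 Bond=0.0000
(2,1): Delta=0.5361 Bond=-25.8779
(2,2): Delta=1.0000 Bond=-59.7685
V0=34.0792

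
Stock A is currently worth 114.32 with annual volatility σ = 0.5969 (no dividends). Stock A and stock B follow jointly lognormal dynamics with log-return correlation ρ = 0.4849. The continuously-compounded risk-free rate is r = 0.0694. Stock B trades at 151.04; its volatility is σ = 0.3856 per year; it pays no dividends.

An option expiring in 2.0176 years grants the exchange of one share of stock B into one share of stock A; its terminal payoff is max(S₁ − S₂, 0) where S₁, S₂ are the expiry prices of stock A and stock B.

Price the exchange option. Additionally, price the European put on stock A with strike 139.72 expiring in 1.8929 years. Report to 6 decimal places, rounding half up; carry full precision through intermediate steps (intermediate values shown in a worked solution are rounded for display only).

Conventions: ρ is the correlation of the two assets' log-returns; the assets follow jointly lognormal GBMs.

σ_eff = √(σ₁² + σ₂² − 2ρσ₁σ₂) = √(0.5969² + 0.3856² − 2·0.4849·0.5969·0.3856) = 0.530814
d₁ = (ln(S₁/S₂) + (q₂ − q₁ + σ_eff²/2)T) / (σ_eff√T) = (ln(114.32/151.04) + (0.0 − 0.0 + 0.140882)·2.0176) / 0.753980 = 0.007559
d₂ = d₁ − σ_eff√T = 0.007559 − 0.753980 = -0.746420
N(d₁) = 0.503016,  N(d₂) = 0.227707
V = S₁·e^{−q₁T}·N(d₁) − S₂·e^{−q₂T}·N(d₂) = 57.504760 − 34.392825 = 23.111934
[vanilla: stock A put K=139.72]
σ√T = 0.5969·√1.8929 = 0.821231
d₁ = (ln(S/K) + (r+σ²/2)T) / (σ√T) = (ln(114.32/139.72) + (0.0694+0.5969²/2)·1.8929) / 0.821231 = (-0.200639 + 0.468578) / 0.821231 = 0.326265
d₂ = d₁ − σ√T = 0.326265 − 0.821231 = -0.494967
e^{−rT} = 0.876896
N(−d₁) = 0.372112,  N(−d₂) = 0.689688
price = K·e^{−rT}·N(−d₂) − S·N(−d₁) = 84.500494 − 42.539852 = 41.960642

exchange price = 23.111934
price(stock A put K=139.72) = 41.960642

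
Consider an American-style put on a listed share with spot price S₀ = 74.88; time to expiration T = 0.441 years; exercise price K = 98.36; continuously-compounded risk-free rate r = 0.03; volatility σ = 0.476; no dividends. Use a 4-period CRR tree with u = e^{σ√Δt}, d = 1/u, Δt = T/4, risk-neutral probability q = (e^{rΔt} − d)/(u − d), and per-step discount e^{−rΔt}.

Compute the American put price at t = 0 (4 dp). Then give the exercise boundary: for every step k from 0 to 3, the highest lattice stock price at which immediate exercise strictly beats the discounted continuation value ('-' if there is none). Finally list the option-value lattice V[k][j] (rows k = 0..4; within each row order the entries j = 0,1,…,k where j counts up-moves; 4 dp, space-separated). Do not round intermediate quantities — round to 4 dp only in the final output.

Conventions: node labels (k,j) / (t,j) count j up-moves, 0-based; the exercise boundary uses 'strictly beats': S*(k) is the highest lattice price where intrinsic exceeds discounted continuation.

price = 25.5213
boundary = - 63.9330 54.5864 63.9330
tree:
25.5213
34.4270 15.6987
43.7736 23.9632 6.5272
51.7537 34.4270 12.3798 0.0000
58.5673 43.7736 23.4800 0.0000 0.0000

Δt=0.11025, u=1.17123, d=0.85381, q=0.47101, disc=e^(-rΔt)=0.99670
k=4 terminal: V=max(K-S,0) → 58.5673 43.7736 23.4800 0.0000 0.0000
k=3: j=0 S=46.6063 intr=51.7537 cont=51.4289 V=51.7537[EX]; j=1 S=63.9330 intr=34.4270 cont=34.1022 V=34.4270[EX]; j=2 S=87.7014 intr=10.6586 cont=12.3798 V=12.3798[hold]; j=3 S=120.3060 intr=0.0000 cont=0.0000 V=0.0000[hold]  S*(3)=63.9330
k=2: j=0 S=54.5864 intr=43.7736 cont=43.4488 V=43.7736[EX]; j=1 S=74.8800 intr=23.4800 cont=23.9632 V=23.9632[hold]; j=2 S=102.7181 intr=0.0000 cont=6.5272 V=6.5272[hold]  S*(2)=54.5864
k=1: j=0 S=63.9330 intr=34.4270 cont=34.3290 V=34.4270[EX]; j=1 S=87.7014 intr=10.6586 cont=15.6987 V=15.6987[hold]  S*(1)=63.9330
k=0: j=0 S=74.8800 intr=23.4800 cont=25.5213 V=25.5213[hold]  S*(0)=-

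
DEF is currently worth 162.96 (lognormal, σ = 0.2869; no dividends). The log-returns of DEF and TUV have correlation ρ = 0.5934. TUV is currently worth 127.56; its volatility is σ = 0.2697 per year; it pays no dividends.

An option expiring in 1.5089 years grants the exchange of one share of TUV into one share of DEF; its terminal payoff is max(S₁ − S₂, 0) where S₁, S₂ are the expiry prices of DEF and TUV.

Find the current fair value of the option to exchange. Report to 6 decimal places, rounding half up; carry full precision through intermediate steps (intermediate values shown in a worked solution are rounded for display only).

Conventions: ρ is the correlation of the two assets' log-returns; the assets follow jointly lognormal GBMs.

σ_eff = √(σ₁² + σ₂² − 2ρσ₁σ₂) = √(0.2869² + 0.2697² − 2·0.5934·0.2869·0.2697) = 0.251433
d₁ = (ln(S₁/S₂) + (q₂ − q₁ + σ_eff²/2)T) / (σ_eff√T) = (ln(162.96/127.56) + (0.0 − 0.0 + 0.031609)·1.5089) / 0.308854 = 0.947416
d₂ = d₁ − σ_eff√T = 0.947416 − 0.308854 = 0.638562
N(d₁) = 0.828287,  N(d₂) = 0.738446
V = S₁·e^{−q₁T}·N(d₁) − S₂·e^{−q₂T}·N(d₂) = 134.977596 − 94.196193 = 40.781403
Key observation: r never enters — measured in units of TUV, the claim is a call on S₁/S₂ struck at 1, so only the dividend yields and σ_eff matter.

exchange price = 40.781403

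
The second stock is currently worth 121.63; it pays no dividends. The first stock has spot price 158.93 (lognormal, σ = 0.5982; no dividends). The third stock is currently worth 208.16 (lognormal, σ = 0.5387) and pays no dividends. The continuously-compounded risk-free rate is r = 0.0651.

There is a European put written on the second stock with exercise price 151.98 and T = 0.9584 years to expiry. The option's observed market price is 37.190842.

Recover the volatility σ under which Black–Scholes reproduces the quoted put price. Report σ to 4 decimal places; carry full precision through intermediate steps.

sigma = 0.4941

At σ = 0.4941 the Black–Scholes value reproduces the quote:
σ√T = 0.4941·√0.9584 = 0.483714
d₁ = (ln(S/K) + (r+σ²/2)T) / (σ√T) = (ln(121.63/151.98) + (0.0651+0.4941²/2)·0.9584) / 0.483714 = (-0.222765 + 0.179381) / 0.483714 = -0.089690
d₂ = d₁ − σ√T = -0.089690 − 0.483714 = -0.573403
e^{−rT} = 0.939515
N(−d₁) = 0.535733,  N(−d₂) = 0.716814
V = K·e^{−rT}·N(−d₂) − S·N(−d₁) = 102.352050 − 65.161209 = 37.190842 (equal to the quote); since ∂V/∂σ > 0 for all σ, the implied volatility is unique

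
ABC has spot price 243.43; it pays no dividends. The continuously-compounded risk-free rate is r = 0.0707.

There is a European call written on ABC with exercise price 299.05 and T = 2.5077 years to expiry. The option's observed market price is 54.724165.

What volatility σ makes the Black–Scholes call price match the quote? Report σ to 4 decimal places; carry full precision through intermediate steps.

At σ = 0.3785 the Black–Scholes value reproduces the quote:
σ√T = 0.3785·√2.5077 = 0.599382
d₁ = (ln(S/K) + (r+σ²/2)T) / (σ√T) = (ln(243.43/299.05) + (0.0707+0.3785²/2)·2.5077) / 0.599382 = (-0.205781 + 0.356924) / 0.599382 = 0.252164
d₂ = d₁ − σ√T = 0.252164 − 0.599382 = -0.347218
e^{−rT} = 0.837533
N(d₁) = 0.599543,  N(d₂) = 0.364214
V = S·N(d₁) − K·e^{−rT}·N(d₂) = 145.946692 − 91.222527 = 54.724165 (the observed quote) — the price is monotone increasing in volatility, hence this σ is the only solution

sigma = 0.3785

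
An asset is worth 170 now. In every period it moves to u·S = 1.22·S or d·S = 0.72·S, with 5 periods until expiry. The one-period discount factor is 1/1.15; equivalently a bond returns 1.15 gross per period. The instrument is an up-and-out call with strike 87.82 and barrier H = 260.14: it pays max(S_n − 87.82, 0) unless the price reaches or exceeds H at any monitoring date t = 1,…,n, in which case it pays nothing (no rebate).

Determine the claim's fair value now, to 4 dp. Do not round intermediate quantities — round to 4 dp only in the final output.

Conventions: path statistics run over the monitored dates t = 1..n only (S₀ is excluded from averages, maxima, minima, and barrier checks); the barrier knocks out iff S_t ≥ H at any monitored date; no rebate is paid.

price = 4.0948

Risk-neutral up-probability p* = (R−d)/(u−d) = (1.15−0.72)/(1.22−0.72) = 0.8600; the claim prices as the p*-weighted sum of path payoffs discounted by R^5.
Enumerate all 2^5 = 32 price paths (U = up ×1.22, D = down ×0.72); each path with k up-moves has probability p*^k·(1−p*)^(5−k).
DDDDD: M=122.4000, payoff=0.0000, prob=0.000054
UDDDD: M=207.4000, payoff=0.0000, prob=0.000330
DUDDD: M=149.3280, payoff=0.0000, prob=0.000330
UUDDD: M=253.0280, payoff=6.6222, prob=0.002029
DDUDD: M=122.4000, payoff=0.0000, prob=0.000330
UDUDD: M=207.4000, payoff=6.6222, prob=0.002029
DUUDD: M=182.1802, payoff=6.6222, prob=0.002029
UUUDD: M=308.6942, payoff=0.0000, prob=0.012467
DDDUD: M=122.4000, payoff=0.0000, prob=0.000330
UDDUD: M=207.4000, payoff=6.6222, prob=0.002029
DUDUD: M=149.3280, payoff=6.6222, prob=0.002029
UUDUD: M=253.0280, payoff=72.2071, prob=0.012467
DDUUD: M=131.1697, payoff=6.6222, prob=0.002029
UDUUD: M=222.2598, payoff=72.2071, prob=0.012467
DUUUD: M=222.2598, payoff=72.2071, prob=0.012467
UUUUD: M=376.6069, payoff=0.0000, prob=0.076581
DDDDU: M=122.4000, payoff=0.0000, prob=0.000330
UDDDU: M=207.4000, payoff=6.6222, prob=0.002029
DUDDU: M=149.3280, payoff=6.6222, prob=0.002029
UUDDU: M=253.0280, payoff=72.2071, prob=0.012467
DDUDU: M=122.4000, payoff=6.6222, prob=0.002029
UDUDU: M=207.4000, payoff=72.2071, prob=0.012467
DUUDU: M=182.1802, payoff=72.2071, prob=0.012467
UUUDU: M=308.6942, payoff=0.0000, prob=0.076581
DDDUU: M=122.4000, payoff=6.6222, prob=0.002029
UDDUU: M=207.4000, payoff=72.2071, prob=0.012467
DUDUU: M=160.0271, payoff=72.2071, prob=0.012467
UUDUU: M=271.1570, payoff=0.0000, prob=0.076581
DDUUU: M=160.0271, payoff=72.2071, prob=0.012467
UDUUU: M=271.1570, payoff=0.0000, prob=0.076581
DUUUU: M=271.1570, payoff=0.0000, prob=0.076581
UUUUU: M=459.4604, payoff=0.0000, prob=0.470427
Price = Σ prob·payoff / R^5 = 8.236046 / 2.011357 = 4.0948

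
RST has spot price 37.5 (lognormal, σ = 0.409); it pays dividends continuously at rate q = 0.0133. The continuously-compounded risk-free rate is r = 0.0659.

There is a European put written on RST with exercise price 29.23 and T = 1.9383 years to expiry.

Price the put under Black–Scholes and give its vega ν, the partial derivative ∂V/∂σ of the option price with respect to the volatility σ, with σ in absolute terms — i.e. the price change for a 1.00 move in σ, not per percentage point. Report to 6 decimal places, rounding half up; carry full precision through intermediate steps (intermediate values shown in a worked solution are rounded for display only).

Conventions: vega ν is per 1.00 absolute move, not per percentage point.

σ√T = 0.409·√1.9383 = 0.569421
d₁ = (ln(S/K) + (r−q+σ²/2)T) / (σ√T) = (ln(37.5/29.23) + (0.0659−0.0133+0.409²/2)·1.9383) / 0.569421 = (0.249145 + 0.264075) / 0.569421 = 0.901301
d₂ = d₁ − σ√T = 0.901301 − 0.569421 = 0.331880
e^{−rT} = 0.880087
e^{−qT} = 0.974550
N(−d₁) = 0.183714,  N(−d₂) = 0.369990
Put price V = K·e^{−rT}·N(−d₂) − S·e^{−qT}·N(−d₁) = 9.517976 − 6.713945 = 2.804030
φ(d₁) = (1/√(2π))·e^{−d₁²/2} = 0.265774
ν = S·e^{−qT}·φ(d₁)·√T = 13.522522

price = 2.804030
ν = 13.522522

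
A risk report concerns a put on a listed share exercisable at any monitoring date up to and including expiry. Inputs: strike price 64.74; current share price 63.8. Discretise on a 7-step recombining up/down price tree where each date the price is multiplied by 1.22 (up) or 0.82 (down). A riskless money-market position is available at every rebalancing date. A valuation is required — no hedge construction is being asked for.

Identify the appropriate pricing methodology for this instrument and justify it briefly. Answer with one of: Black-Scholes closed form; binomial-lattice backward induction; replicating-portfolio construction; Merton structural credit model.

framework: binomial-lattice backward induction

Key observation: with exercise allowed before expiry on a discrete up/down model (7 steps from spot 63.8), the strike-64.74 put's value must be rolled back through the tree testing early exercise at each node.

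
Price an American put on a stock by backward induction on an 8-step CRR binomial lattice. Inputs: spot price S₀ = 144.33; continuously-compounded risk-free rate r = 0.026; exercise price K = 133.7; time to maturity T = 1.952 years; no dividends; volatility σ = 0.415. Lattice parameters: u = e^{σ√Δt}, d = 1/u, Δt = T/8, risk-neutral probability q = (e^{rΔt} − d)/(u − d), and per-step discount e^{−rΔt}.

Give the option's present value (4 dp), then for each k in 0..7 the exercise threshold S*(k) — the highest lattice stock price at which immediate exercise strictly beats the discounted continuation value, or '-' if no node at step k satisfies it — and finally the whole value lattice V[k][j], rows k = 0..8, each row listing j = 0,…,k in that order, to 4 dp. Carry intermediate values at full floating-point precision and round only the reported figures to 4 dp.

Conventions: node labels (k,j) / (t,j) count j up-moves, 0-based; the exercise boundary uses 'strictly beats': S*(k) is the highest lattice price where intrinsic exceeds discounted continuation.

price = 23.7123
boundary = - - - - 63.5688 78.0319 63.5688 78.0319
tree:
23.7123
32.6860 13.6854
43.7158 20.4104 6.1151
56.4683 29.6040 10.0847 1.6198
70.1312 41.4810 16.3087 3.0432 0.0000
81.9136 55.6681 25.6837 5.7174 0.0000 0.0000
91.5121 70.1312 38.9418 10.7415 0.0000 0.0000 0.0000
99.3316 81.9136 55.6681 20.1806 0.0000 0.0000 0.0000 0.0000
105.7017 91.5121 70.1312 37.9144 0.0000 0.0000 0.0000 0.0000 0.0000

Δt=0.24400, u=1.22752, d=0.81465, q=0.46434, disc=e^(-rΔt)=0.99368
k=8 terminal: V=max(K-S,0) → 105.7017 91.5121 70.1312 37.9144 0.0000 0.0000 0.0000 0.0000 0.0000
k=7: j=0 S=34.3684 intr=99.3316 cont=98.4861 V=99.3316[EX]; j=1 S=51.7864 intr=81.9136 cont=81.0681 V=81.9136[EX]; j=2 S=78.0319 intr=55.6681 cont=54.8226 V=55.6681[EX]; j=3 S=117.5786 intr=16.1214 cont=20.1806 V=20.1806[hold]; j=4 S=177.1678 intr=0.0000 cont=0.0000 V=0.0000[hold]; j=5 S=266.9568 intr=0.0000 cont=0.0000 V=0.0000[hold]; j=6 S=402.2512 intr=0.0000 cont=0.0000 V=0.0000[hold]; j=7 S=606.1130 intr=0.0000 cont=0.0000 V=0.0000[hold]  S*(7)=78.0319
k=6: j=0 S=42.1879 intr=91.5121 cont=90.6666 V=91.5121[EX]; j=1 S=63.5688 intr=70.1312 cont=69.2857 V=70.1312[EX]; j=2 S=95.7856 intr=37.9144 cont=38.9418 V=38.9418[hold]; j=3 S=144.3300 intr=0.0000 cont=10.7415 V=10.7415[hold]; j=4 S=217.4768 intr=0.0000 cont=0.0000 V=0.0000[hold]; j=5 S=327.6945 intr=0.0000 cont=0.0000 V=0.0000[hold]; j=6 S=493.7709 intr=0.0000 cont=0.0000 V=0.0000[hold]  S*(6)=63.5688
k=5: j=0 S=51.7864 intr=81.9136 cont=81.0681 V=81.9136[EX]; j=1 S=78.0319 intr=55.6681 cont=55.2967 V=55.6681[EX]; j=2 S=117.5786 intr=16.1214 cont=25.6837 V=25.6837[hold]; j=3 S=177.1678 intr=0.0000 cont=5.7174 V=5.7174[hold]; j=4 S=266.9568 intr=0.0000 cont=0.0000 V=0.0000[hold]; j=5 S=402.2512 intr=0.0000 cont=0.0000 V=0.0000[hold]  S*(5)=78.0319
k=4: j=0 S=63.5688 intr=70.1312 cont=69.2857 V=70.1312[EX]; j=1 S=95.7856 intr=37.9144 cont=41.4810 V=41.4810[hold]; j=2 S=144.3300 intr=0.0000 cont=16.3087 V=16.3087[hold]; j=3 S=217.4768 intr=0.0000 cont=3.0432 V=3.0432[hold]; j=4 S=327.6945 intr=0.0000 cont=0.0000 V=0.0000[hold]  S*(4)=63.5688
k=3: j=0 S=78.0319 intr=55.6681 cont=56.4683 V=56.4683[hold]; j=1 S=117.5786 intr=16.1214 cont=29.6040 V=29.6040[hold]; j=2 S=177.1678 intr=0.0000 cont=10.0847 V=10.0847[hold]; j=3 S=266.9568 intr=0.0000 cont=1.6198 V=1.6198[hold]  S*(3)=-
k=2: j=0 S=95.7856 intr=37.9144 cont=43.7158 V=43.7158[hold]; j=1 S=144.3300 intr=0.0000 cont=20.4104 V=20.4104[hold]; j=2 S=217.4768 intr=0.0000 cont=6.1151 V=6.1151[hold]  S*(2)=-
k=1: j=0 S=117.5786 intr=16.1214 cont=32.6860 V=32.6860[hold]; j=1 S=177.1678 intr=0.0000 cont=13.6854 V=13.6854[hold]  S*(1)=-
k=0: j=0 S=144.3300 intr=0.0000 cont=23.7123 V=23.7123[hold]  S*(0)=-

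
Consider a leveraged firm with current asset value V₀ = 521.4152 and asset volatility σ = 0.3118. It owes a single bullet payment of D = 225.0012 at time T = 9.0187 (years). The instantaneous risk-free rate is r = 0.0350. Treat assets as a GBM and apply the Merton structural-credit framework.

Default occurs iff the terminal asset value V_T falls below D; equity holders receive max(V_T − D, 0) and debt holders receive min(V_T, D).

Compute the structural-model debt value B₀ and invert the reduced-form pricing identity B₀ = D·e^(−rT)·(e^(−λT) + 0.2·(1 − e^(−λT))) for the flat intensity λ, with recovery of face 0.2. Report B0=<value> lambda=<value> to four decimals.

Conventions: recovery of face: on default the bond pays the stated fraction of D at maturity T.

B0=150.8143 lambda=0.0118

Work the structural quantities from V₀ = 521.4152 against face 225.0012:
d₁ = [ln(V₀/D) + (r + σ²/2)T] / (σ√T)
   = [ln(521.4152/225.0012) + (0.0350 + 0.5·0.3118²)·9.0187] / (0.3118·√9.0187)
   = [0.840441 + 0.754050] / 0.936371 = 1.702841
d₂ = d₁ − σ√T = 1.702841 − 0.936371 = 0.766469
N(d₁) = 0.955701,  N(d₂) = 0.778301,  e^(−rT) = 0.729311
E₀ = V₀·N(d₁) − D·e^(−rT)·N(d₂)
   = 521.4152·0.955701 − 225.0012·0.729311·0.778301 = 370.600948
B₀ = V₀ − E₀ = 521.4152 − 370.600948 = 150.814252
e^(−λT) = (B₀·e^(rT)/D − 0.2)/(1 − 0.2) = (150.8143·1.371156/225.0012 − 0.2)/0.8 = 0.89882720
λ = −ln(0.89882720)/9.0187 = 0.011827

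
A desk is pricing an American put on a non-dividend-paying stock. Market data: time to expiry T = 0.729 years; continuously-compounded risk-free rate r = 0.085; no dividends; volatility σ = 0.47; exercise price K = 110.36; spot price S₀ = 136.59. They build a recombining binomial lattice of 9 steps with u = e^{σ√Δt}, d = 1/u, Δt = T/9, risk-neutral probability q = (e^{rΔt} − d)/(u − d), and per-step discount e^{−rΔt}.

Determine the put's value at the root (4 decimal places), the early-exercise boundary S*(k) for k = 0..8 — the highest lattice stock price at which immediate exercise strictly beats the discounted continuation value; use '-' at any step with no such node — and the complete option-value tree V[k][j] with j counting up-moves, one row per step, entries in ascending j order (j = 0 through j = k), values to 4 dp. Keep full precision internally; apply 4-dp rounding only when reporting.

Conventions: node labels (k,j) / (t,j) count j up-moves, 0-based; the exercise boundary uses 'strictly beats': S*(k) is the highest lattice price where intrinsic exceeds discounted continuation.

params: Δt=0.08100 u=1.14312 d=0.87480 q=0.49236 e^(-rΔt)=0.99314
t_9 payoffs: 69.3792 56.8091 40.3833 18.9193 0.0000 0.0000 0.0000 0.0000 0.0000 0.0000
t_8: node(8,0) S=46.8462 payoff=63.5138 vs cont=62.7566 → 63.5138 [stop]  node(8,1) S=61.2153 payoff=49.1447 vs cont=48.3874 → 49.1447 [stop]  node(8,2) S=79.9920 payoff=30.3680 vs cont=29.6108 → 30.3680 [stop]  node(8,3) S=104.5280 payoff=5.8320 vs cont=9.5384 → 9.5384 [wait]  node(8,4) S=136.5900 payoff=0.0000 vs cont=0.0000 → 0.0000 [wait]  node(8,5) S=178.4864 payoff=0.0000 vs cont=0.0000 → 0.0000 [wait]  node(8,6) S=233.2337 payoff=0.0000 vs cont=0.0000 → 0.0000 [wait]  node(8,7) S=304.7738 payoff=0.0000 vs cont=0.0000 → 0.0000 [wait]  node(8,8) S=398.2574 payoff=0.0000 vs cont=0.0000 → 0.0000 [wait]  ⇒ S*(8)=79.9920
t_7: node(7,0) S=53.5509 payoff=56.8091 vs cont=56.0518 → 56.8091 [stop]  node(7,1) S=69.9767 payoff=40.3833 vs cont=39.6261 → 40.3833 [stop]  node(7,2) S=91.4407 payoff=18.9193 vs cont=19.9744 → 19.9744 [wait]  node(7,3) S=119.4884 payoff=0.0000 vs cont=4.8089 → 4.8089 [wait]  node(7,4) S=156.1392 payoff=0.0000 vs cont=0.0000 → 0.0000 [wait]  node(7,5) S=204.0320 payoff=0.0000 vs cont=0.0000 → 0.0000 [wait]  node(7,6) S=266.6149 payoff=0.0000 vs cont=0.0000 → 0.0000 [wait]  node(7,7) S=348.3940 payoff=0.0000 vs cont=0.0000 → 0.0000 [wait]  ⇒ S*(7)=69.9767
t_6: node(6,0) S=61.2153 payoff=49.1447 vs cont=48.3874 → 49.1447 [stop]  node(6,1) S=79.9920 payoff=30.3680 vs cont=30.1267 → 30.3680 [stop]  node(6,2) S=104.5280 payoff=5.8320 vs cont=12.4217 → 12.4217 [wait]  node(6,3) S=136.5900 payoff=0.0000 vs cont=2.4244 → 2.4244 [wait]  node(6,4) S=178.4864 payoff=0.0000 vs cont=0.0000 → 0.0000 [wait]  node(6,5) S=233.2337 payoff=0.0000 vs cont=0.0000 → 0.0000 [wait]  node(6,6) S=304.7738 payoff=0.0000 vs cont=0.0000 → 0.0000 [wait]  ⇒ S*(6)=79.9920
t_5: node(5,0) S=69.9767 payoff=40.3833 vs cont=39.6261 → 40.3833 [stop]  node(5,1) S=91.4407 payoff=18.9193 vs cont=21.3843 → 21.3843 [wait]  node(5,2) S=119.4884 payoff=0.0000 vs cont=7.4481 → 7.4481 [wait]  node(5,3) S=156.1392 payoff=0.0000 vs cont=1.2223 → 1.2223 [wait]  node(5,4) S=204.0320 payoff=0.0000 vs cont=0.0000 → 0.0000 [wait]  node(5,5) S=266.6149 payoff=0.0000 vs cont=0.0000 → 0.0000 [wait]  ⇒ S*(5)=69.9767
t_4: node(4,0) S=79.9920 payoff=30.3680 vs cont=30.8161 → 30.8161 [wait]  node(4,1) S=104.5280 payoff=5.8320 vs cont=14.4231 → 14.4231 [wait]  node(4,2) S=136.5900 payoff=0.0000 vs cont=4.3527 → 4.3527 [wait]  node(4,3) S=178.4864 payoff=0.0000 vs cont=0.6162 → 0.6162 [wait]  node(4,4) S=233.2337 payoff=0.0000 vs cont=0.0000 → 0.0000 [wait]  ⇒ S*(4)=-
t_3: node(3,0) S=91.4407 payoff=18.9193 vs cont=22.5889 → 22.5889 [wait]  node(3,1) S=119.4884 payoff=0.0000 vs cont=9.3999 → 9.3999 [wait]  node(3,2) S=156.1392 payoff=0.0000 vs cont=2.4958 → 2.4958 [wait]  node(3,3) S=204.0320 payoff=0.0000 vs cont=0.3107 → 0.3107 [wait]  ⇒ S*(3)=-
t_2: node(2,0) S=104.5280 payoff=5.8320 vs cont=15.9848 → 15.9848 [wait]  node(2,1) S=136.5900 payoff=0.0000 vs cont=5.9595 → 5.9595 [wait]  node(2,2) S=178.4864 payoff=0.0000 vs cont=1.4102 → 1.4102 [wait]  ⇒ S*(2)=-
t_1: node(1,0) S=119.4884 payoff=0.0000 vs cont=10.9729 → 10.9729 [wait]  node(1,1) S=156.1392 payoff=0.0000 vs cont=3.6941 → 3.6941 [wait]  ⇒ S*(1)=-
t_0: node(0,0) S=136.5900 payoff=0.0000 vs cont=7.3384 → 7.3384 [wait]  ⇒ S*(0)=-

price = 7.3384
boundary = - - - - - 69.9767 79.9920 69.9767 79.9920
tree:
7.3384
10.9729 3.6941
15.9848 5.9595 1.4102
22.5889 9.3999 2.4958 0.3107
30.8161 14.4231 4.3527 0.6162 0.0000
40.3833 21.3843 7.4481 1.2223 0.0000 0.0000
49.1447 30.3680 12.4217 2.4244 0.0000 0.0000 0.0000
56.8091 40.3833 19.9744 4.8089 0.0000 0.0000 0.0000 0.0000
63.5138 49.1447 30.3680 9.5384 0.0000 0.0000 0.0000 0.0000 0.0000
69.3792 56.8091 40.3833 18.9193 0.0000 0.0000 0.0000 0.0000 0.0000 0.0000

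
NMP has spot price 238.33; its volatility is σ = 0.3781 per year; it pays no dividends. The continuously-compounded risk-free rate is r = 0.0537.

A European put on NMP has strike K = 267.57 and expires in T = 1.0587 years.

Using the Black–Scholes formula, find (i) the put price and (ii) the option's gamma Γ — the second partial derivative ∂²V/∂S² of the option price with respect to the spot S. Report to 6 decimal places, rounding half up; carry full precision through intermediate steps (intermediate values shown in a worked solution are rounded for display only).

σ√T = 0.3781·√1.0587 = 0.389039
d₁ = (ln(S/K) + (r+σ²/2)T) / (σ√T) = (ln(238.33/267.57) + (0.0537+0.3781²/2)·1.0587) / 0.389039 = (-0.115725 + 0.132528) / 0.389039 = 0.043191
d₂ = d₁ − σ√T = 0.043191 − 0.389039 = -0.345848
e^{−rT} = 0.944734
N(−d₁) = 0.482775,  N(−d₂) = 0.635272
Put price V = K·e^{−rT}·N(−d₂) − S·N(−d₁) = 160.585475 − 115.059697 = 45.525778
φ(d₁) = (1/√(2π))·e^{−d₁²/2} = 0.398570
Γ = φ(d₁) / (S·σ·√T) = 0.004299

price = 45.525778
Γ = 0.004299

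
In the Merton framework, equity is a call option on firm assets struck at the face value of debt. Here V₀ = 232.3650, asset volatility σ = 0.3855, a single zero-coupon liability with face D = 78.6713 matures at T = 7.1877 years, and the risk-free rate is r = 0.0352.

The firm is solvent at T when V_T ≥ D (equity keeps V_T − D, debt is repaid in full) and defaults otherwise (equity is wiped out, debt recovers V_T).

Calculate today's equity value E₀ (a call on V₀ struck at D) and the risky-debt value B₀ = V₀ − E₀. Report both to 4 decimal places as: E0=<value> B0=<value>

E0=176.4739 B0=55.8911

Apply the equity-as-call identities (strike 78.6713, horizon 7.1877 years):
d₁ = [ln(V₀/D) + (r + σ²/2)T] / (σ√T)
   = [ln(232.3650/78.6713) + (0.0352 + 0.5·0.3855²)·7.1877] / (0.3855·√7.1877)
   = [1.083031 + 0.787090] / 1.033521 = 1.809466
d₂ = d₁ − σ√T = 1.809466 − 1.033521 = 0.775945
N(d₁) = 0.964811,  N(d₂) = 0.781109,  e^(−rT) = 0.776462
E₀ = V₀·N(d₁) − D·e^(−rT)·N(d₂)
   = 232.3650·0.964811 − 78.6713·0.776462·0.781109 = 176.473936
B₀ = V₀ − E₀ = 232.3650 − 176.473936 = 55.891064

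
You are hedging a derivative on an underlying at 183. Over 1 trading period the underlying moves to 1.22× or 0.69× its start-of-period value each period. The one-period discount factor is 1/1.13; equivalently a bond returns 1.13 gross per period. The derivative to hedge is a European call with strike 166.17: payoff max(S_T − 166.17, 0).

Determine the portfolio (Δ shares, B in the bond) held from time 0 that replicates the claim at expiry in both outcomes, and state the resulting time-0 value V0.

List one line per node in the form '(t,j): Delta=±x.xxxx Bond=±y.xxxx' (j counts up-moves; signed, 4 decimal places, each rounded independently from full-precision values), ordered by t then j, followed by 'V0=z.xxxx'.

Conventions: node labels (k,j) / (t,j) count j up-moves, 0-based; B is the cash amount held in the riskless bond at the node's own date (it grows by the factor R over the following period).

(0,0): Delta=0.5886 Bond=-65.7741
V0=41.9429

Arbitrage-free pricing uses the up-move probability p* = (R−d)/(u−d) = 0.8302, discounting each step at R = 1.13.
Payoffs at expiry: V(1,0)=0.0000, V(1,1)=57.0900
(0,0): S=183.0000. Δ = (V_up−V_dn)/(S_up−S_dn) = (57.0900−0.0000)/(223.2600−126.2700) = 0.5886. V = [p*·57.0900 + (1−p*)·0.0000]/1.13 = 41.9429. B = V − Δ·S = -65.7741.
Sanity check at the root: Δ(0,0)·S0 + B(0,0) reproduces V0 = 41.9429.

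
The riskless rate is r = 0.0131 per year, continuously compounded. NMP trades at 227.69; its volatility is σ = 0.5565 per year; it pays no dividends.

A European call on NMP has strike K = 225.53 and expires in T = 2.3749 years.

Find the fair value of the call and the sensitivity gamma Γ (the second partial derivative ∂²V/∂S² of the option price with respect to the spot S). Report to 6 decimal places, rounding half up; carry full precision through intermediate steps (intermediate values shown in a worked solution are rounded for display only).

σ√T = 0.5565·√2.3749 = 0.857606
d₁ = (ln(S/K) + (r+σ²/2)T) / (σ√T) = (ln(227.69/225.53) + (0.0131+0.5565²/2)·2.3749) / 0.857606 = (0.009532 + 0.398855) / 0.857606 = 0.476194
d₂ = d₁ − σ√T = 0.476194 − 0.857606 = -0.381412
e^{−rT} = 0.969368
N(d₁) = 0.683032,  N(d₂) = 0.351449
Call price V = S·N(d₁) − K·e^{−rT}·N(d₂) = 155.519562 − 76.834287 = 78.685275
φ(d₁) = (1/√(2π))·e^{−d₁²/2} = 0.356180
Γ = φ(d₁) / (S·σ·√T) = 0.001824

price = 78.685275
Γ = 0.001824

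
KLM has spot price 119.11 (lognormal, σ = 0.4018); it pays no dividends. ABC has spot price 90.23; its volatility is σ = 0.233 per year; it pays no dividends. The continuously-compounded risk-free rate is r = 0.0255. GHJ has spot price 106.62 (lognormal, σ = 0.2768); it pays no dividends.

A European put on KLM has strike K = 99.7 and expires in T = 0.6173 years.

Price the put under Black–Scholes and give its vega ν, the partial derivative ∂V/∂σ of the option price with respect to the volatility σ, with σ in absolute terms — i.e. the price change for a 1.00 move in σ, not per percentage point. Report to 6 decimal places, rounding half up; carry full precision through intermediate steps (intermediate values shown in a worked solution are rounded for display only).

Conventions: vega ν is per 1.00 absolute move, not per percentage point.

price = 5.595415
ν = 27.730955

σ√T = 0.4018·√0.6173 = 0.315688
d₁ = (ln(S/K) + (r+σ²/2)T) / (σ√T) = (ln(119.11/99.7) + (0.0255+0.4018²/2)·0.6173) / 0.315688 = (0.177882 + 0.065571) / 0.315688 = 0.771180
d₂ = d₁ − σ√T = 0.771180 − 0.315688 = 0.455492
e^{−rT} = 0.984382
N(−d₁) = 0.220300,  N(−d₂) = 0.324378
Put price V = K·e^{−rT}·N(−d₂) − S·N(−d₁) = 31.835352 − 26.239937 = 5.595415
φ(d₁) = (1/√(2π))·e^{−d₁²/2} = 0.296325
ν = S·φ(d₁)·√T = 27.730955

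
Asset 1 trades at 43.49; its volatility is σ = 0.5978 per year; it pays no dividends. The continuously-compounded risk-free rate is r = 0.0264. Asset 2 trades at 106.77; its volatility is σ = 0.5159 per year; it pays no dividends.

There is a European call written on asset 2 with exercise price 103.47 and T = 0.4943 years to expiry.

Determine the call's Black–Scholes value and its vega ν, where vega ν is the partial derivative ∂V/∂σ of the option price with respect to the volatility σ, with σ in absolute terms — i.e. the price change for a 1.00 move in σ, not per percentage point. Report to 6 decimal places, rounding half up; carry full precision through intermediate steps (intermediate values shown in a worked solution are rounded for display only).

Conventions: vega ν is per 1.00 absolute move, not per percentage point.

σ√T = 0.5159·√0.4943 = 0.362711
d₁ = (ln(S/K) + (r+σ²/2)T) / (σ√T) = (ln(106.77/103.47) + (0.0264+0.5159²/2)·0.4943) / 0.362711 = (0.031395 + 0.078829) / 0.362711 = 0.303891
d₂ = d₁ − σ√T = 0.303891 − 0.362711 = -0.058821
e^{−rT} = 0.987035
N(d₁) = 0.619394,  N(d₂) = 0.476548
Call price V = S·N(d₁) − K·e^{−rT}·N(d₂) = 66.132735 − 48.669101 = 17.463634
φ(d₁) = (1/√(2π))·e^{−d₁²/2} = 0.380940
ν = S·φ(d₁)·√T = 28.595730

price = 17.463634
ν = 28.595730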